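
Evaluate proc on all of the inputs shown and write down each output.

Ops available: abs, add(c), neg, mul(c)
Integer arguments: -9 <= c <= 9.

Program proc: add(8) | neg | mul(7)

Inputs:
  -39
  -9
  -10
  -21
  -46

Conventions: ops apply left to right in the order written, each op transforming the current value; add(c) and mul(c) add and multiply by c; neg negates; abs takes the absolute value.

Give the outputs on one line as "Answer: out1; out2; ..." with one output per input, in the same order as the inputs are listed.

Execution, op by op:
  -39 -> -31 -> 31 -> 217
  -9 -> -1 -> 1 -> 7
  -10 -> -2 -> 2 -> 14
  -21 -> -13 -> 13 -> 91
  -46 -> -38 -> 38 -> 266

217; 7; 14; 91; 266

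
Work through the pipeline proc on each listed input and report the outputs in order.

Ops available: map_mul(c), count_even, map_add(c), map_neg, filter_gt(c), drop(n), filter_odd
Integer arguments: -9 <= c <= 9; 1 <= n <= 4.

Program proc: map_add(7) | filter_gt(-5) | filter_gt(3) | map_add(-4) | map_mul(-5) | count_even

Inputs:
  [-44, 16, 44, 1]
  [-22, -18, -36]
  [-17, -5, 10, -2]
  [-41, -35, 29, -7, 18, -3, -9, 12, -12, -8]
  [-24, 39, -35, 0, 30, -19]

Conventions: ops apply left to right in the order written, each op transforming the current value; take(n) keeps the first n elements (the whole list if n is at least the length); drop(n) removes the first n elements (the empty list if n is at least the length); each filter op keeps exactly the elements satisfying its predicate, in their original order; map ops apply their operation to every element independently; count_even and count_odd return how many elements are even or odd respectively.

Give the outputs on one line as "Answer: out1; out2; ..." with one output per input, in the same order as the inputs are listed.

1; 0; 0; 2; 1

Execution, op by op:
  [-44, 16, 44, 1] -> [-37, 23, 51, 8] -> [23, 51, 8] -> [23, 51, 8] -> [19, 47, 4] -> [-95, -235, -20] -> 1
  [-22, -18, -36] -> [-15, -11, -29] -> [] -> [] -> [] -> [] -> 0
  [-17, -5, 10, -2] -> [-10, 2, 17, 5] -> [2, 17, 5] -> [17, 5] -> [13, 1] -> [-65, -5] -> 0
  [-41, -35, 29, -7, 18, -3, -9, 12, -12, -8] -> [-34, -28, 36, 0, 25, 4, -2, 19, -5, -1] -> [36, 0, 25, 4, -2, 19, -1] -> [36, 25, 4, 19] -> [32, 21, 0, 15] -> [-160, -105, 0, -75] -> 2
  [-24, 39, -35, 0, 30, -19] -> [-17, 46, -28, 7, 37, -12] -> [46, 7, 37] -> [46, 7, 37] -> [42, 3, 33] -> [-210, -15, -165] -> 1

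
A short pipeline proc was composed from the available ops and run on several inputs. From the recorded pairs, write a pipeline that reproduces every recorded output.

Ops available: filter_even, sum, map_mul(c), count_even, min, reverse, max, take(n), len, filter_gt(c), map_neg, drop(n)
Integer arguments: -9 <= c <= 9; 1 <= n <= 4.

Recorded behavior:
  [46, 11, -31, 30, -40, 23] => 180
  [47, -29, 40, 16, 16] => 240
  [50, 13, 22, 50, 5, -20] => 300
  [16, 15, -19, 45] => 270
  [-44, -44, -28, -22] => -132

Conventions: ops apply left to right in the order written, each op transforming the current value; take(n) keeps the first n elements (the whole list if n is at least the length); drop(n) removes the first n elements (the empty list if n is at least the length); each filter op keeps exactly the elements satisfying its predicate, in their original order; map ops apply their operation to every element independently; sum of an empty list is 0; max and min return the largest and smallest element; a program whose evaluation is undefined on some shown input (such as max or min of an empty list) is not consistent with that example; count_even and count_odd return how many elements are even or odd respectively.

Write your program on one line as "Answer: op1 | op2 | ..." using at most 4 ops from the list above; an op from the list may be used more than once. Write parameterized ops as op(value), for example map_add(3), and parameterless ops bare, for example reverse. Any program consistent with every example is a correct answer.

map_neg | drop(1) | map_mul(-6) | max

Check, running the answer program on each example:
  [46, 11, -31, 30, -40, 23] -> [-46, -11, 31, -30, 40, -23] -> [-11, 31, -30, 40, -23] -> [66, -186, 180, -240, 138] -> 180
  [47, -29, 40, 16, 16] -> [-47, 29, -40, -16, -16] -> [29, -40, -16, -16] -> [-174, 240, 96, 96] -> 240
  [50, 13, 22, 50, 5, -20] -> [-50, -13, -22, -50, -5, 20] -> [-13, -22, -50, -5, 20] -> [78, 132, 300, 30, -120] -> 300
  [16, 15, -19, 45] -> [-16, -15, 19, -45] -> [-15, 19, -45] -> [90, -114, 270] -> 270
  [-44, -44, -28, -22] -> [44, 44, 28, 22] -> [44, 28, 22] -> [-264, -168, -132] -> -132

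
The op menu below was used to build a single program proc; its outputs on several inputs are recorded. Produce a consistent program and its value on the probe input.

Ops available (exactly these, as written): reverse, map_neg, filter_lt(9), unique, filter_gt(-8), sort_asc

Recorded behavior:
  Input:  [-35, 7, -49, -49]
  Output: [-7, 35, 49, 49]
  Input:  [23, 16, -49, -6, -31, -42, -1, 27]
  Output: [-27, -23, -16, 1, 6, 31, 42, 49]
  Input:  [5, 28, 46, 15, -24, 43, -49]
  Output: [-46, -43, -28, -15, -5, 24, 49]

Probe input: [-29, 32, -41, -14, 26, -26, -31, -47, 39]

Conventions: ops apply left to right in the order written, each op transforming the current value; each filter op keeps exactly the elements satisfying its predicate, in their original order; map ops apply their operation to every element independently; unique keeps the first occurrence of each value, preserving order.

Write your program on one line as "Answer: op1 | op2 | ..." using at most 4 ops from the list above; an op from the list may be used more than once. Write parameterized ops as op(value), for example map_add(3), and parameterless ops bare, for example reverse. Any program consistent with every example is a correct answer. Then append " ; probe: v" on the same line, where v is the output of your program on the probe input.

reverse | map_neg | sort_asc ; probe: [-39, -32, -26, 14, 26, 29, 31, 41, 47]

Check, running the answer program on each example:
  [-35, 7, -49, -49] -> [-49, -49, 7, -35] -> [49, 49, -7, 35] -> [-7, 35, 49, 49]
  [23, 16, -49, -6, -31, -42, -1, 27] -> [27, -1, -42, -31, -6, -49, 16, 23] -> [-27, 1, 42, 31, 6, 49, -16, -23] -> [-27, -23, -16, 1, 6, 31, 42, 49]
  [5, 28, 46, 15, -24, 43, -49] -> [-49, 43, -24, 15, 46, 28, 5] -> [49, -43, 24, -15, -46, -28, -5] -> [-46, -43, -28, -15, -5, 24, 49]
  probe: [-29, 32, -41, -14, 26, -26, -31, -47, 39] -> [39, -47, -31, -26, 26, -14, -41, 32, -29] -> [-39, 47, 31, 26, -26, 14, 41, -32, 29] -> [-39, -32, -26, 14, 26, 29, 31, 41, 47]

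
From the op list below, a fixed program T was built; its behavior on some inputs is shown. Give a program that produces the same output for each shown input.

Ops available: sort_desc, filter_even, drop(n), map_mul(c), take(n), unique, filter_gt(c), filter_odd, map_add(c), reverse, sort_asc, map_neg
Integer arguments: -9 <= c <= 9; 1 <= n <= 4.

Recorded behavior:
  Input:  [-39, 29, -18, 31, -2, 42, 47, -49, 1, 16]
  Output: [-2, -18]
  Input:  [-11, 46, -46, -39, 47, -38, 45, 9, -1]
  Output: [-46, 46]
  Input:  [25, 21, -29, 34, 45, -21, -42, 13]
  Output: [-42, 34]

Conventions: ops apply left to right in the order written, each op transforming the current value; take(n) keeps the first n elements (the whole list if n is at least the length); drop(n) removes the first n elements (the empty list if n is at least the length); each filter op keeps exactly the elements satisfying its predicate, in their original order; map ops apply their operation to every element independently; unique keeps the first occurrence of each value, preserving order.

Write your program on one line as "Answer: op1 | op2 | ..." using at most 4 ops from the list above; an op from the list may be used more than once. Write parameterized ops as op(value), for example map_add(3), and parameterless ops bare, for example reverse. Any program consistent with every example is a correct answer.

filter_even | take(2) | reverse

Check, running the answer program on each example:
  [-39, 29, -18, 31, -2, 42, 47, -49, 1, 16] -> [-18, -2, 42, 16] -> [-18, -2] -> [-2, -18]
  [-11, 46, -46, -39, 47, -38, 45, 9, -1] -> [46, -46, -38] -> [46, -46] -> [-46, 46]
  [25, 21, -29, 34, 45, -21, -42, 13] -> [34, -42] -> [34, -42] -> [-42, 34]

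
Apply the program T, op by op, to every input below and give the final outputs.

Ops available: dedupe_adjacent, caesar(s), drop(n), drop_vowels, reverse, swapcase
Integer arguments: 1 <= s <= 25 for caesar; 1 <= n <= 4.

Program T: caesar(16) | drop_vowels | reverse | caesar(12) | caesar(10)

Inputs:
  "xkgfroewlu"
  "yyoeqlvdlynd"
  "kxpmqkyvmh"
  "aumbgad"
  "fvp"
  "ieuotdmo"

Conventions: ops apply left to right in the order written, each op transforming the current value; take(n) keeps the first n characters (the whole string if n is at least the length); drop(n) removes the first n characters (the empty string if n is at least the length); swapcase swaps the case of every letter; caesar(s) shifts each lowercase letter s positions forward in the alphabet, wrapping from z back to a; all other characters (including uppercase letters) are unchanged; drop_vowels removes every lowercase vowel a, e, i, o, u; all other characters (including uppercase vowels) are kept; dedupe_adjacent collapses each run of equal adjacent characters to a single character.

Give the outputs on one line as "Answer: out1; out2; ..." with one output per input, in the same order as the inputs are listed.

"gxidrsj"; "pzxphxc"; "tyhcybj"; "pmsnygm"; "bhr"; "ypfgu"

Execution, op by op:
  "xkgfroewlu" -> "nawvheumbk" -> "nwvhmbk" -> "kbmhvwn" -> "wnythiz" -> "gxidrsj"
  "yyoeqlvdlynd" -> "ooeugbltbodt" -> "gbltbdt" -> "tdbtlbg" -> "fpnfxns" -> "pzxphxc"
  "kxpmqkyvmh" -> "anfcgaolcx" -> "nfcglcx" -> "xclgcfn" -> "joxsorz" -> "tyhcybj"
  "aumbgad" -> "qkcrwqt" -> "qkcrwqt" -> "tqwrckq" -> "fcidowc" -> "pmsnygm"
  "fvp" -> "vlf" -> "vlf" -> "flv" -> "rxh" -> "bhr"
  "ieuotdmo" -> "yukejtce" -> "ykjtc" -> "ctjky" -> "ofvwk" -> "ypfgu"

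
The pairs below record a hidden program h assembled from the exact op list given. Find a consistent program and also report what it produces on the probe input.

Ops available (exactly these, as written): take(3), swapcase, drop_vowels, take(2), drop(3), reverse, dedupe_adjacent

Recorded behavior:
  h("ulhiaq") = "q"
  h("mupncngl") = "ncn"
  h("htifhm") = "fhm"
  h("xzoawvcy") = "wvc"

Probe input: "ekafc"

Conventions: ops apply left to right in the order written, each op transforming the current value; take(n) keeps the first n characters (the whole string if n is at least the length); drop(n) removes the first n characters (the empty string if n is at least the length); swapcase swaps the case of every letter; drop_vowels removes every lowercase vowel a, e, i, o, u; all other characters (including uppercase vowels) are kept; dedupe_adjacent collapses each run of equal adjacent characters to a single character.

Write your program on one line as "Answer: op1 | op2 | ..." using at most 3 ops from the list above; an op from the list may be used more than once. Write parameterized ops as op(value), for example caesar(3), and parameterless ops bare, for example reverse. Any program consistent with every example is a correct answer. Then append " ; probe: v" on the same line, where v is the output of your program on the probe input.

drop(3) | drop_vowels | take(3) ; probe: "fc"

Check, running the answer program on each example:
  "ulhiaq" -> "iaq" -> "q" -> "q"
  "mupncngl" -> "ncngl" -> "ncngl" -> "ncn"
  "htifhm" -> "fhm" -> "fhm" -> "fhm"
  "xzoawvcy" -> "awvcy" -> "wvcy" -> "wvc"
  probe: "ekafc" -> "fc" -> "fc" -> "fc"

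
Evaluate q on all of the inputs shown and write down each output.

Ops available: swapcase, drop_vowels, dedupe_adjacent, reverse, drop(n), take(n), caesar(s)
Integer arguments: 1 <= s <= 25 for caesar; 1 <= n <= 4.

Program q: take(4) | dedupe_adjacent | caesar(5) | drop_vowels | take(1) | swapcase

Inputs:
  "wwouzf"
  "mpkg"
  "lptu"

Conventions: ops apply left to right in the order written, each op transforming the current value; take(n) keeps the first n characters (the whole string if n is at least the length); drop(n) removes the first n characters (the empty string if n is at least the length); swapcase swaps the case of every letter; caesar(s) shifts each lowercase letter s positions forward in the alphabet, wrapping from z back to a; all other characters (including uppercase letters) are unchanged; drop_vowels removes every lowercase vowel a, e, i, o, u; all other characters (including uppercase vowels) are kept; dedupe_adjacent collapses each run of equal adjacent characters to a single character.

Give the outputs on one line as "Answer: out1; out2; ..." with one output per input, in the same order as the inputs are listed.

Execution, op by op:
  "wwouzf" -> "wwou" -> "wou" -> "btz" -> "btz" -> "b" -> "B"
  "mpkg" -> "mpkg" -> "mpkg" -> "rupl" -> "rpl" -> "r" -> "R"
  "lptu" -> "lptu" -> "lptu" -> "quyz" -> "qyz" -> "q" -> "Q"

"B"; "R"; "Q"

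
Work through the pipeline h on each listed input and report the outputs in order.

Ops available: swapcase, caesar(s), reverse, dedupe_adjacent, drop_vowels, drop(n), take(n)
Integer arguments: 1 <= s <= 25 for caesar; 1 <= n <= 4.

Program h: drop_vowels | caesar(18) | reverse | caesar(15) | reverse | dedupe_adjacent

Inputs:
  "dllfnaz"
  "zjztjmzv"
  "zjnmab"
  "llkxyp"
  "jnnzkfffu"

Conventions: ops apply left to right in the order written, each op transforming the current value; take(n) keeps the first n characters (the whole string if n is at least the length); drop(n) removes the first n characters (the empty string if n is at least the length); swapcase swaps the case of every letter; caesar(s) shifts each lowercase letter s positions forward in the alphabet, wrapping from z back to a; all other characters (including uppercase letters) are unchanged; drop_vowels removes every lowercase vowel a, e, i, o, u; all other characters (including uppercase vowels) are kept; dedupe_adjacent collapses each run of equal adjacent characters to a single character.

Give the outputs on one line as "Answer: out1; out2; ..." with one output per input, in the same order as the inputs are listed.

"ksmug"; "gqgaqtgc"; "gquti"; "srefw"; "qugrm"

Execution, op by op:
  "dllfnaz" -> "dllfnz" -> "vddxfr" -> "rfxddv" -> "gumssk" -> "kssmug" -> "ksmug"
  "zjztjmzv" -> "zjztjmzv" -> "rbrlbern" -> "nreblrbr" -> "cgtqagqg" -> "gqgaqtgc" -> "gqgaqtgc"
  "zjnmab" -> "zjnmb" -> "rbfet" -> "tefbr" -> "ituqg" -> "gquti" -> "gquti"
  "llkxyp" -> "llkxyp" -> "ddcpqh" -> "hqpcdd" -> "wferss" -> "ssrefw" -> "srefw"
  "jnnzkfffu" -> "jnnzkfff" -> "bffrcxxx" -> "xxxcrffb" -> "mmmrguuq" -> "quugrmmm" -> "qugrm"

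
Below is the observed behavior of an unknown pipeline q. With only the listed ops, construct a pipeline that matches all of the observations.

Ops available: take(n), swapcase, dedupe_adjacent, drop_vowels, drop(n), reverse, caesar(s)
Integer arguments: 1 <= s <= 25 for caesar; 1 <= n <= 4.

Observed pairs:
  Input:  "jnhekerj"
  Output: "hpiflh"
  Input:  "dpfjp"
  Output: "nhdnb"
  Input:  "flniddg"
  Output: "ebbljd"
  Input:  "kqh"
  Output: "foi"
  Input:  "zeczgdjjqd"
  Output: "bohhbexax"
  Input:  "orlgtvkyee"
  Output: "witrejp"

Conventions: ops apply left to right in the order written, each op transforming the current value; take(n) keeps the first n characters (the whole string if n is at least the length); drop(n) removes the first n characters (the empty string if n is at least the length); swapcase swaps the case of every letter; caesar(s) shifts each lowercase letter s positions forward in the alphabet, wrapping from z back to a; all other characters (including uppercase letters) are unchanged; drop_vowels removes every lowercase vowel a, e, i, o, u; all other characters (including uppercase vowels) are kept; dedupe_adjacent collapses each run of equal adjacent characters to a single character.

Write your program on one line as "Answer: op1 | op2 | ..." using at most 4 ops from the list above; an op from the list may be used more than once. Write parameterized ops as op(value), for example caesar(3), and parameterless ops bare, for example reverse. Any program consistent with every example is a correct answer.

reverse | drop_vowels | caesar(16) | caesar(8)

Check, running the answer program on each example:
  "jnhekerj" -> "jrekehnj" -> "jrkhnj" -> "zhaxdz" -> "hpiflh"
  "dpfjp" -> "pjfpd" -> "pjfpd" -> "fzvft" -> "nhdnb"
  "flniddg" -> "gddinlf" -> "gddnlf" -> "wttdbv" -> "ebbljd"
  "kqh" -> "hqk" -> "hqk" -> "xga" -> "foi"
  "zeczgdjjqd" -> "dqjjdgzcez" -> "dqjjdgzcz" -> "tgzztwpsp" -> "bohhbexax"
  "orlgtvkyee" -> "eeykvtglro" -> "ykvtglr" -> "oaljwbh" -> "witrejp"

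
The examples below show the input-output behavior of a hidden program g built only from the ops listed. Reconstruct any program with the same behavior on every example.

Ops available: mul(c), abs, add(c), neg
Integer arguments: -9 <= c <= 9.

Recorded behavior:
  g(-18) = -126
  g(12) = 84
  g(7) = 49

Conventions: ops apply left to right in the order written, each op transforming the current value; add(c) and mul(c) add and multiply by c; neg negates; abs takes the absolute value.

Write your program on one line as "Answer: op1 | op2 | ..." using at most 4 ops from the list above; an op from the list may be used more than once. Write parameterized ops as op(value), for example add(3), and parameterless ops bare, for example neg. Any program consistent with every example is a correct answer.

neg | mul(7) | neg

Check, running the answer program on each example:
  -18 -> 18 -> 126 -> -126
  12 -> -12 -> -84 -> 84
  7 -> -7 -> -49 -> 49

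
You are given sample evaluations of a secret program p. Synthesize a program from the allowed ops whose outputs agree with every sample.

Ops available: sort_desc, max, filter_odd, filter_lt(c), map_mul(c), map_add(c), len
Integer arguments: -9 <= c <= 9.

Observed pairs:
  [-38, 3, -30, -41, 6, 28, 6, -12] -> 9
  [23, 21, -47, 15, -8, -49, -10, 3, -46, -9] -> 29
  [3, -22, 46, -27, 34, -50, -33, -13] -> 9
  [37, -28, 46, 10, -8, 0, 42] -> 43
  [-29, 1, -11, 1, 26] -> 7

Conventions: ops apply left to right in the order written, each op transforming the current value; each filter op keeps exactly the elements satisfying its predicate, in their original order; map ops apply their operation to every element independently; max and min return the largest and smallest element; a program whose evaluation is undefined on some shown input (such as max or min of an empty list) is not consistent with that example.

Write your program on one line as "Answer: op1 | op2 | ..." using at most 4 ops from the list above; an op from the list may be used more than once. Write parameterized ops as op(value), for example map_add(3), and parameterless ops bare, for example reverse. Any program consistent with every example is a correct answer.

map_add(6) | filter_odd | max

Check, running the answer program on each example:
  [-38, 3, -30, -41, 6, 28, 6, -12] -> [-32, 9, -24, -35, 12, 34, 12, -6] -> [9, -35] -> 9
  [23, 21, -47, 15, -8, -49, -10, 3, -46, -9] -> [29, 27, -41, 21, -2, -43, -4, 9, -40, -3] -> [29, 27, -41, 21, -43, 9, -3] -> 29
  [3, -22, 46, -27, 34, -50, -33, -13] -> [9, -16, 52, -21, 40, -44, -27, -7] -> [9, -21, -27, -7] -> 9
  [37, -28, 46, 10, -8, 0, 42] -> [43, -22, 52, 16, -2, 6, 48] -> [43] -> 43
  [-29, 1, -11, 1, 26] -> [-23, 7, -5, 7, 32] -> [-23, 7, -5, 7] -> 7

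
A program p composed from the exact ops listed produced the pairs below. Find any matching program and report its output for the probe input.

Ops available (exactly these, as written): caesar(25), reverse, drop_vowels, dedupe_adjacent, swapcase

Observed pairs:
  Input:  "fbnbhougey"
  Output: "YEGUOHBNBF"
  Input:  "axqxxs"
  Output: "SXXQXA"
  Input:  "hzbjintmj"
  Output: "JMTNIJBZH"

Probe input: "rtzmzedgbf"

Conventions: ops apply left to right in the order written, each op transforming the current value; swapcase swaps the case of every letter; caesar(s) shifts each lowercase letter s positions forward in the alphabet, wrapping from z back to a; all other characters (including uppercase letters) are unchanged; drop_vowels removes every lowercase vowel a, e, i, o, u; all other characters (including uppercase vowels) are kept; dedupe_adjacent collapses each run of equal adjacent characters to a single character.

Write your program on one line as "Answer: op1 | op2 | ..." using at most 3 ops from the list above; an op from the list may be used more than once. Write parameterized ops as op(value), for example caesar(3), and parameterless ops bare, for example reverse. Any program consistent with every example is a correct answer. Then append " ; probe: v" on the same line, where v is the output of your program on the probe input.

swapcase | reverse ; probe: "FBGDEZMZTR"

Check, running the answer program on each example:
  "fbnbhougey" -> "FBNBHOUGEY" -> "YEGUOHBNBF"
  "axqxxs" -> "AXQXXS" -> "SXXQXA"
  "hzbjintmj" -> "HZBJINTMJ" -> "JMTNIJBZH"
  probe: "rtzmzedgbf" -> "RTZMZEDGBF" -> "FBGDEZMZTR"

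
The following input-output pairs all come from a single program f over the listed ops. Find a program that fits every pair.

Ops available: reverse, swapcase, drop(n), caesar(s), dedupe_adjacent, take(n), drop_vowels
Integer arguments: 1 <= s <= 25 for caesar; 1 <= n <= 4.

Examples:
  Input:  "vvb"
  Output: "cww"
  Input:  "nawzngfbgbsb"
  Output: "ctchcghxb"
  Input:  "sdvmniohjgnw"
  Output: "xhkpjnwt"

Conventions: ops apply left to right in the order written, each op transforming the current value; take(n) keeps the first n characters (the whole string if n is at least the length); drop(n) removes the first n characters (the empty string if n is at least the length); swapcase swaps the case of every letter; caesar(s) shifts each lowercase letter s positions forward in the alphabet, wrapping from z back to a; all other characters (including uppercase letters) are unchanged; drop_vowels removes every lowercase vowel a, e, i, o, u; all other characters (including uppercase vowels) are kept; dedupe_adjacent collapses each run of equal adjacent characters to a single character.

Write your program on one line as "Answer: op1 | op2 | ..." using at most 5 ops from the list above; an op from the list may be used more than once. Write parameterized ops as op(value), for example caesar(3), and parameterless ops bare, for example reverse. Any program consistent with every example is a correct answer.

caesar(12) | caesar(8) | reverse | caesar(7) | drop_vowels

Check, running the answer program on each example:
  "vvb" -> "hhn" -> "ppv" -> "vpp" -> "cww" -> "cww"
  "nawzngfbgbsb" -> "zmilzsrnsnen" -> "huqthazvavmv" -> "vmvavzahtquh" -> "ctchcghoaxbo" -> "ctchcghxb"
  "sdvmniohjgnw" -> "ephyzuatvszi" -> "mxpghcibdahq" -> "qhadbichgpxm" -> "xohkipjonwet" -> "xhkpjnwt"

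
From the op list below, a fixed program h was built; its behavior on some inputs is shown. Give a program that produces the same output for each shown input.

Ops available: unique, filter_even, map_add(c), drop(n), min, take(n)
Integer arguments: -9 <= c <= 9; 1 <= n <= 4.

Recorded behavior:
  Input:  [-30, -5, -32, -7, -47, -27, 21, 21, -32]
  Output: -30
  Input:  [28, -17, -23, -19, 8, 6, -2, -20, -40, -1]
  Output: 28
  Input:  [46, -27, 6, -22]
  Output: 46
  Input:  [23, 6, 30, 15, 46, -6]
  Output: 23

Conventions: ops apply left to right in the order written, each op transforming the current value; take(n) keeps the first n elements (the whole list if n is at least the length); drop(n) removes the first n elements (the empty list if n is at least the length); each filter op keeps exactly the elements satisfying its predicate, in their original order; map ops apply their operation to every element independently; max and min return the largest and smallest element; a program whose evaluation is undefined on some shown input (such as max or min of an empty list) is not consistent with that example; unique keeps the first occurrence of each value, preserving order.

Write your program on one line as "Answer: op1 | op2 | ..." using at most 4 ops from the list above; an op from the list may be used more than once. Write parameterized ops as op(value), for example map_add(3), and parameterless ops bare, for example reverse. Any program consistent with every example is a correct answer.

unique | take(2) | take(1) | min

Check, running the answer program on each example:
  [-30, -5, -32, -7, -47, -27, 21, 21, -32] -> [-30, -5, -32, -7, -47, -27, 21] -> [-30, -5] -> [-30] -> -30
  [28, -17, -23, -19, 8, 6, -2, -20, -40, -1] -> [28, -17, -23, -19, 8, 6, -2, -20, -40, -1] -> [28, -17] -> [28] -> 28
  [46, -27, 6, -22] -> [46, -27, 6, -22] -> [46, -27] -> [46] -> 46
  [23, 6, 30, 15, 46, -6] -> [23, 6, 30, 15, 46, -6] -> [23, 6] -> [23] -> 23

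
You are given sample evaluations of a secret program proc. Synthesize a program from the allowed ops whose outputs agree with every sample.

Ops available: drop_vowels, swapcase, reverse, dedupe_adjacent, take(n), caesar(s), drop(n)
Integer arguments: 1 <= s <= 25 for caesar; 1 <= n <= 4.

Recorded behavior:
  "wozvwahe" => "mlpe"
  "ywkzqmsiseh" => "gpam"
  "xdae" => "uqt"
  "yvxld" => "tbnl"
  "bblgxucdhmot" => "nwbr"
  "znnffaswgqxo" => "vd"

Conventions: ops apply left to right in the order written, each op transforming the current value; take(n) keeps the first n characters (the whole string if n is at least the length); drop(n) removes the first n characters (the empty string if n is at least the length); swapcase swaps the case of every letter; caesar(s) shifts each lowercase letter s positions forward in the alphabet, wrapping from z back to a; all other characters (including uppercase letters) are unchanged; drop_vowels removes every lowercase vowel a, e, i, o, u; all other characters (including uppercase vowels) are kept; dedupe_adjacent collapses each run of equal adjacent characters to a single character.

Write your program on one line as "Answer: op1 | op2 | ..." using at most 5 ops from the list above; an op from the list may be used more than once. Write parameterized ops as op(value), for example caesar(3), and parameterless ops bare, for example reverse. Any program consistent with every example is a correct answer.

drop(1) | take(4) | caesar(16) | reverse | dedupe_adjacent

Check, running the answer program on each example:
  "wozvwahe" -> "ozvwahe" -> "ozvw" -> "eplm" -> "mlpe" -> "mlpe"
  "ywkzqmsiseh" -> "wkzqmsiseh" -> "wkzq" -> "mapg" -> "gpam" -> "gpam"
  "xdae" -> "dae" -> "dae" -> "tqu" -> "uqt" -> "uqt"
  "yvxld" -> "vxld" -> "vxld" -> "lnbt" -> "tbnl" -> "tbnl"
  "bblgxucdhmot" -> "blgxucdhmot" -> "blgx" -> "rbwn" -> "nwbr" -> "nwbr"
  "znnffaswgqxo" -> "nnffaswgqxo" -> "nnff" -> "ddvv" -> "vvdd" -> "vd"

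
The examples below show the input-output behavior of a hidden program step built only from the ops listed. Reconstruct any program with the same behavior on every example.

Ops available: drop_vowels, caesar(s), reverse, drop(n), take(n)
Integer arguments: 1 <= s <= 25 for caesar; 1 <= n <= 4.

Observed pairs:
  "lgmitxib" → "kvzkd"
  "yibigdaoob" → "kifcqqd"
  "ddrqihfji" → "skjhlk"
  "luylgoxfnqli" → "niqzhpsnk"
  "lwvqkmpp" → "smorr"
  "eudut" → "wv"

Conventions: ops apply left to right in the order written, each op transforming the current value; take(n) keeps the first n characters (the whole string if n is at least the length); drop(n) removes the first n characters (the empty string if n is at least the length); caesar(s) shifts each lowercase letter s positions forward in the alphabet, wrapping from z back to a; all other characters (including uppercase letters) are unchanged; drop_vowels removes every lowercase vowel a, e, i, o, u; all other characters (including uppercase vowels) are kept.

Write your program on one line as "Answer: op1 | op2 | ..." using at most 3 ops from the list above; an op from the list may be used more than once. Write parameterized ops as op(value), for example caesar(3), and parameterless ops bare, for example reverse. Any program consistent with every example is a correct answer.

drop(3) | caesar(2)

Check, running the answer program on each example:
  "lgmitxib" -> "itxib" -> "kvzkd"
  "yibigdaoob" -> "igdaoob" -> "kifcqqd"
  "ddrqihfji" -> "qihfji" -> "skjhlk"
  "luylgoxfnqli" -> "lgoxfnqli" -> "niqzhpsnk"
  "lwvqkmpp" -> "qkmpp" -> "smorr"
  "eudut" -> "ut" -> "wv"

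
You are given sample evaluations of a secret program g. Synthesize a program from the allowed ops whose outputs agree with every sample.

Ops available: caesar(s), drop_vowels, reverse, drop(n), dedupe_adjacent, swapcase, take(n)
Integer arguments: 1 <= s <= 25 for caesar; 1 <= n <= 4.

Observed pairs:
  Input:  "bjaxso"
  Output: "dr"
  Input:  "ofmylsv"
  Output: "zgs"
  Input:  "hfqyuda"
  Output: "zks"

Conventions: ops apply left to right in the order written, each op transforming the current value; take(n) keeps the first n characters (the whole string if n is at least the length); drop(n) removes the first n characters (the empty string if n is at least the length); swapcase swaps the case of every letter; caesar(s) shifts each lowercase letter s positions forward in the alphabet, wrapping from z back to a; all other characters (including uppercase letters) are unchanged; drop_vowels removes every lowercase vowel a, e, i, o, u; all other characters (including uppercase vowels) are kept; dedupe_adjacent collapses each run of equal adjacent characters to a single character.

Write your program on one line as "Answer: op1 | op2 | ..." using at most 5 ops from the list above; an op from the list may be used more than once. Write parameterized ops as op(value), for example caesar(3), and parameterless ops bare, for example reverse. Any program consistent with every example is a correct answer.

drop(1) | take(3) | drop_vowels | caesar(20)

Check, running the answer program on each example:
  "bjaxso" -> "jaxso" -> "jax" -> "jx" -> "dr"
  "ofmylsv" -> "fmylsv" -> "fmy" -> "fmy" -> "zgs"
  "hfqyuda" -> "fqyuda" -> "fqy" -> "fqy" -> "zks"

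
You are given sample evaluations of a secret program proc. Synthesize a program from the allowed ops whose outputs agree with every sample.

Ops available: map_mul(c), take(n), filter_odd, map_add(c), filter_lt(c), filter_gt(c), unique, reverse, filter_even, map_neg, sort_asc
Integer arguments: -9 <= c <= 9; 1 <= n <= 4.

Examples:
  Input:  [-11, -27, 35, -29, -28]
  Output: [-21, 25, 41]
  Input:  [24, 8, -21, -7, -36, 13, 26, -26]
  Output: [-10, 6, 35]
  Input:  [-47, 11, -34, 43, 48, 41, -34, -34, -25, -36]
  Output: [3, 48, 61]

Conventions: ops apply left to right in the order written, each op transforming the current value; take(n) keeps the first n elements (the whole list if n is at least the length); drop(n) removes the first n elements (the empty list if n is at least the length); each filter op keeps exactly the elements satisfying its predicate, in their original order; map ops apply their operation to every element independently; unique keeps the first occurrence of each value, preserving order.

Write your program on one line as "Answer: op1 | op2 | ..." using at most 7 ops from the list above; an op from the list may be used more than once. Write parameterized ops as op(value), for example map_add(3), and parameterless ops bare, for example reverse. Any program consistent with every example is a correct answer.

take(3) | reverse | map_neg | sort_asc | map_add(5) | map_add(9)

Check, running the answer program on each example:
  [-11, -27, 35, -29, -28] -> [-11, -27, 35] -> [35, -27, -11] -> [-35, 27, 11] -> [-35, 11, 27] -> [-30, 16, 32] -> [-21, 25, 41]
  [24, 8, -21, -7, -36, 13, 26, -26] -> [24, 8, -21] -> [-21, 8, 24] -> [21, -8, -24] -> [-24, -8, 21] -> [-19, -3, 26] -> [-10, 6, 35]
  [-47, 11, -34, 43, 48, 41, -34, -34, -25, -36] -> [-47, 11, -34] -> [-34, 11, -47] -> [34, -11, 47] -> [-11, 34, 47] -> [-6, 39, 52] -> [3, 48, 61]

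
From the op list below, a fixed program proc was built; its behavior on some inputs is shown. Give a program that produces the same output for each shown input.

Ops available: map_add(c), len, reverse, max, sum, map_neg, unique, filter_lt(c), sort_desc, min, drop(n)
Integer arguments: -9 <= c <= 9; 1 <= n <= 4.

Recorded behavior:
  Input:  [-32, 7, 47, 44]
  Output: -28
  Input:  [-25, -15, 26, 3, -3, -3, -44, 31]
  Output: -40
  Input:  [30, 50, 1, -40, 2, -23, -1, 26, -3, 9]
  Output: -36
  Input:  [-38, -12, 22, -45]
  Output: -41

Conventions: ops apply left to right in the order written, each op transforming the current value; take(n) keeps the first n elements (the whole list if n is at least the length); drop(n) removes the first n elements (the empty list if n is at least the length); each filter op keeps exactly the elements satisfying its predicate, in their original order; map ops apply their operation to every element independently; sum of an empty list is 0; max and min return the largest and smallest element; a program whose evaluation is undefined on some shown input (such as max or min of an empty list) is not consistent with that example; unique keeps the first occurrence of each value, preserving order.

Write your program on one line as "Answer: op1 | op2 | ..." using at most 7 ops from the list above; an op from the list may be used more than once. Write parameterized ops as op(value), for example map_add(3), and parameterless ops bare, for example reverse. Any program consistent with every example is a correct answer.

map_add(9) | unique | map_add(-5) | filter_lt(2) | reverse | min

Check, running the answer program on each example:
  [-32, 7, 47, 44] -> [-23, 16, 56, 53] -> [-23, 16, 56, 53] -> [-28, 11, 51, 48] -> [-28] -> [-28] -> -28
  [-25, -15, 26, 3, -3, -3, -44, 31] -> [-16, -6, 35, 12, 6, 6, -35, 40] -> [-16, -6, 35, 12, 6, -35, 40] -> [-21, -11, 30, 7, 1, -40, 35] -> [-21, -11, 1, -40] -> [-40, 1, -11, -21] -> -40
  [30, 50, 1, -40, 2, -23, -1, 26, -3, 9] -> [39, 59, 10, -31, 11, -14, 8, 35, 6, 18] -> [39, 59, 10, -31, 11, -14, 8, 35, 6, 18] -> [34, 54, 5, -36, 6, -19, 3, 30, 1, 13] -> [-36, -19, 1] -> [1, -19, -36] -> -36
  [-38, -12, 22, -45] -> [-29, -3, 31, -36] -> [-29, -3, 31, -36] -> [-34, -8, 26, -41] -> [-34, -8, -41] -> [-41, -8, -34] -> -41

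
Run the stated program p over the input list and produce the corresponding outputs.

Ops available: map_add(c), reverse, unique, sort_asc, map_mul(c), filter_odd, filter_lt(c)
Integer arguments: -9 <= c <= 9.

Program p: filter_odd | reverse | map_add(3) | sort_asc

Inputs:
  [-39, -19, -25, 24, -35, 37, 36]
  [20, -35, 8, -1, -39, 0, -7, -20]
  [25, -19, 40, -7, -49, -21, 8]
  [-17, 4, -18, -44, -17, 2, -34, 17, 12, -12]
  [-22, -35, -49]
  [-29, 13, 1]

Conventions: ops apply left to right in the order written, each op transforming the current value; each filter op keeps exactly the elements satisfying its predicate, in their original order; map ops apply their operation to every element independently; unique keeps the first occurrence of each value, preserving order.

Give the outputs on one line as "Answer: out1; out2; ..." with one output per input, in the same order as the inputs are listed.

Execution, op by op:
  [-39, -19, -25, 24, -35, 37, 36] -> [-39, -19, -25, -35, 37] -> [37, -35, -25, -19, -39] -> [40, -32, -22, -16, -36] -> [-36, -32, -22, -16, 40]
  [20, -35, 8, -1, -39, 0, -7, -20] -> [-35, -1, -39, -7] -> [-7, -39, -1, -35] -> [-4, -36, 2, -32] -> [-36, -32, -4, 2]
  [25, -19, 40, -7, -49, -21, 8] -> [25, -19, -7, -49, -21] -> [-21, -49, -7, -19, 25] -> [-18, -46, -4, -16, 28] -> [-46, -18, -16, -4, 28]
  [-17, 4, -18, -44, -17, 2, -34, 17, 12, -12] -> [-17, -17, 17] -> [17, -17, -17] -> [20, -14, -14] -> [-14, -14, 20]
  [-22, -35, -49] -> [-35, -49] -> [-49, -35] -> [-46, -32] -> [-46, -32]
  [-29, 13, 1] -> [-29, 13, 1] -> [1, 13, -29] -> [4, 16, -26] -> [-26, 4, 16]

[-36, -32, -22, -16, 40]; [-36, -32, -4, 2]; [-46, -18, -16, -4, 28]; [-14, -14, 20]; [-46, -32]; [-26, 4, 16]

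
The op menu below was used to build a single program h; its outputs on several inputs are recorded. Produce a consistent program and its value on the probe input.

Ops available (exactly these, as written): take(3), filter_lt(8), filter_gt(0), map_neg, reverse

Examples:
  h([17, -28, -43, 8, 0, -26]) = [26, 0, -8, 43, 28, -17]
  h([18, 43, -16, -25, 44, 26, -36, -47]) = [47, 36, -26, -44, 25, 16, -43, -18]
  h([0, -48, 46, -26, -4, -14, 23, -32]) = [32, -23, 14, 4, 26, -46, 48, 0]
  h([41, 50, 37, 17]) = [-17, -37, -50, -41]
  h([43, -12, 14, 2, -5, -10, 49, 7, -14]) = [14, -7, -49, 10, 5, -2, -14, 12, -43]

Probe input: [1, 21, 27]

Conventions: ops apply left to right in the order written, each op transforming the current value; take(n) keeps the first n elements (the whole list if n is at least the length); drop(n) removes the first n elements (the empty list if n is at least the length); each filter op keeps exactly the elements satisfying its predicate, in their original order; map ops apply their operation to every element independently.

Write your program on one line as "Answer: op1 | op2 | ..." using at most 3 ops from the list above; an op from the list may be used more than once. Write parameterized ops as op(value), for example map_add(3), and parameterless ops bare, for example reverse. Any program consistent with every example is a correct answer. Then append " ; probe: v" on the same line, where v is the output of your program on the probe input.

map_neg | reverse ; probe: [-27, -21, -1]

Check, running the answer program on each example:
  [17, -28, -43, 8, 0, -26] -> [-17, 28, 43, -8, 0, 26] -> [26, 0, -8, 43, 28, -17]
  [18, 43, -16, -25, 44, 26, -36, -47] -> [-18, -43, 16, 25, -44, -26, 36, 47] -> [47, 36, -26, -44, 25, 16, -43, -18]
  [0, -48, 46, -26, -4, -14, 23, -32] -> [0, 48, -46, 26, 4, 14, -23, 32] -> [32, -23, 14, 4, 26, -46, 48, 0]
  [41, 50, 37, 17] -> [-41, -50, -37, -17] -> [-17, -37, -50, -41]
  [43, -12, 14, 2, -5, -10, 49, 7, -14] -> [-43, 12, -14, -2, 5, 10, -49, -7, 14] -> [14, -7, -49, 10, 5, -2, -14, 12, -43]
  probe: [1, 21, 27] -> [-1, -21, -27] -> [-27, -21, -1]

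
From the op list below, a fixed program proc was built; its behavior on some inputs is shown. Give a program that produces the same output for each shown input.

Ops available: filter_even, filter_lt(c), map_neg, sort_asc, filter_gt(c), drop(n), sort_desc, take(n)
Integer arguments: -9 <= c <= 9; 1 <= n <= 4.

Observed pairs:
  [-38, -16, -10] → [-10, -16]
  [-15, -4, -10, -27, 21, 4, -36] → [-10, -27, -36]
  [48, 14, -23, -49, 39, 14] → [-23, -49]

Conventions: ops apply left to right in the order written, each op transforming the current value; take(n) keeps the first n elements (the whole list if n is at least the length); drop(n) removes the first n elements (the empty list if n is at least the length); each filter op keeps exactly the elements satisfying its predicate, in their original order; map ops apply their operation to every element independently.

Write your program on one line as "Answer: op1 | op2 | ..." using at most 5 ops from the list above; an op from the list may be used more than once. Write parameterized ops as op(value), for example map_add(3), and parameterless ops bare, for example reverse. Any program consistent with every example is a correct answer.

map_neg | drop(1) | map_neg | sort_desc | filter_lt(-4)

Check, running the answer program on each example:
  [-38, -16, -10] -> [38, 16, 10] -> [16, 10] -> [-16, -10] -> [-10, -16] -> [-10, -16]
  [-15, -4, -10, -27, 21, 4, -36] -> [15, 4, 10, 27, -21, -4, 36] -> [4, 10, 27, -21, -4, 36] -> [-4, -10, -27, 21, 4, -36] -> [21, 4, -4, -10, -27, -36] -> [-10, -27, -36]
  [48, 14, -23, -49, 39, 14] -> [-48, -14, 23, 49, -39, -14] -> [-14, 23, 49, -39, -14] -> [14, -23, -49, 39, 14] -> [39, 14, 14, -23, -49] -> [-23, -49]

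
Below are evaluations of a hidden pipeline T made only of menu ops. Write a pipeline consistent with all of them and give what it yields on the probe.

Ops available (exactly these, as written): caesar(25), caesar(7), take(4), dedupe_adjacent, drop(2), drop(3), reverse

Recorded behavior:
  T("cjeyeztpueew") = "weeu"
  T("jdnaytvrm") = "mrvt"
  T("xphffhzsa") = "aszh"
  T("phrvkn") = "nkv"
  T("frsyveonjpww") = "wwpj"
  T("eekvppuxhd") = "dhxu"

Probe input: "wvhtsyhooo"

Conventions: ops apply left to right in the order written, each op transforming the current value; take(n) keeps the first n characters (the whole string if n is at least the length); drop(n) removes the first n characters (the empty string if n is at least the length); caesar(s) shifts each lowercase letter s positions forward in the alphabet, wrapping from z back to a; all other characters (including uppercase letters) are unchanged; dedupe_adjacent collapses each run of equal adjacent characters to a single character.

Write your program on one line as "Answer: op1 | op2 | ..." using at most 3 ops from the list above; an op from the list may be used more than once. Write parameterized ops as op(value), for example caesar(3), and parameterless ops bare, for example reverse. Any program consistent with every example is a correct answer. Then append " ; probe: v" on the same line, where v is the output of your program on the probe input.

drop(3) | reverse | take(4) ; probe: "oooh"

Check, running the answer program on each example:
  "cjeyeztpueew" -> "yeztpueew" -> "weeuptzey" -> "weeu"
  "jdnaytvrm" -> "aytvrm" -> "mrvtya" -> "mrvt"
  "xphffhzsa" -> "ffhzsa" -> "aszhff" -> "aszh"
  "phrvkn" -> "vkn" -> "nkv" -> "nkv"
  "frsyveonjpww" -> "yveonjpww" -> "wwpjnoevy" -> "wwpj"
  "eekvppuxhd" -> "vppuxhd" -> "dhxuppv" -> "dhxu"
  probe: "wvhtsyhooo" -> "tsyhooo" -> "ooohyst" -> "oooh"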